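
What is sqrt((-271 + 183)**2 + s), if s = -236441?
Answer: I*sqrt(228697) ≈ 478.22*I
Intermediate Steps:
sqrt((-271 + 183)**2 + s) = sqrt((-271 + 183)**2 - 236441) = sqrt((-88)**2 - 236441) = sqrt(7744 - 236441) = sqrt(-228697) = I*sqrt(228697)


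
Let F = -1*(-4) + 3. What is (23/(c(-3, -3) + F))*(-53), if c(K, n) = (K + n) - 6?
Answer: 1219/5 ≈ 243.80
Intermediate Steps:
c(K, n) = -6 + K + n
F = 7 (F = 4 + 3 = 7)
(23/(c(-3, -3) + F))*(-53) = (23/((-6 - 3 - 3) + 7))*(-53) = (23/(-12 + 7))*(-53) = (23/(-5))*(-53) = (23*(-⅕))*(-53) = -23/5*(-53) = 1219/5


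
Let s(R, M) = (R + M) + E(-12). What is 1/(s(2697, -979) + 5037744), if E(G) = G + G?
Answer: 1/5039438 ≈ 1.9843e-7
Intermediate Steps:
E(G) = 2*G
s(R, M) = -24 + M + R (s(R, M) = (R + M) + 2*(-12) = (M + R) - 24 = -24 + M + R)
1/(s(2697, -979) + 5037744) = 1/((-24 - 979 + 2697) + 5037744) = 1/(1694 + 5037744) = 1/5039438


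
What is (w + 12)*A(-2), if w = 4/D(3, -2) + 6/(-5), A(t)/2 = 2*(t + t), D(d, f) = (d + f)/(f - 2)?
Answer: 416/5 ≈ 83.200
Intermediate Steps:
D(d, f) = (d + f)/(-2 + f)
A(t) = 8*t (A(t) = 2*(2*(t + t)) = 2*(2*(2*t)) = 2*(4*t) = 8*t)
w = -86/5 (w = 4/(((3 - 2)/(-2 - 2))) + 6/(-5) = 4/((1/(-4))) + 6*(-⅕) = 4/((-¼*1)) - 6/5 = 4/(-¼) - 6/5 = 4*(-4) - 6/5 = -16 - 6/5 = -86/5 ≈ -17.200)
(w + 12)*A(-2) = (-86/5 + 12)*(8*(-2)) = -26/5*(-16) = 416/5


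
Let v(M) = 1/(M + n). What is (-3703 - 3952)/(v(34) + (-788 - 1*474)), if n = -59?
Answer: 191375/31551 ≈ 6.0656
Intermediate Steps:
v(M) = 1/(-59 + M) (v(M) = 1/(M - 59) = 1/(-59 + M))
(-3703 - 3952)/(v(34) + (-788 - 1*474)) = (-3703 - 3952)/(1/(-59 + 34) + (-788 - 1*474)) = -7655/(1/(-25) + (-788 - 474)) = -7655/(-1/25 - 1262) = -7655/(-31551/25) = -7655*(-25/31551) = 191375/31551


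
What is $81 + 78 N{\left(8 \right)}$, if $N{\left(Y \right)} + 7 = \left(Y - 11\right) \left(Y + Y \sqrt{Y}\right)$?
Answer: $-2337 - 3744 \sqrt{2} \approx -7631.8$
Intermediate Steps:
$N{\left(Y \right)} = -7 + \left(-11 + Y\right) \left(Y + Y^{\frac{3}{2}}\right)$ ($N{\left(Y \right)} = -7 + \left(Y - 11\right) \left(Y + Y \sqrt{Y}\right) = -7 + \left(-11 + Y\right) \left(Y + Y^{\frac{3}{2}}\right)$)
$81 + 78 N{\left(8 \right)} = 81 + 78 \left(-7 + 8^{2} + 8^{\frac{5}{2}} - 88 - 11 \cdot 8^{\frac{3}{2}}\right) = 81 + 78 \left(-7 + 64 + 128 \sqrt{2} - 88 - 11 \cdot 16 \sqrt{2}\right) = 81 + 78 \left(-7 + 64 + 128 \sqrt{2} - 88 - 176 \sqrt{2}\right) = 81 + 78 \left(-31 - 48 \sqrt{2}\right) = 81 - \left(2418 + 3744 \sqrt{2}\right) = -2337 - 3744 \sqrt{2}$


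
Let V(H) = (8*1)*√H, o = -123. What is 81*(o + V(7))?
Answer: -9963 + 648*√7 ≈ -8248.5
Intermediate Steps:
V(H) = 8*√H
81*(o + V(7)) = 81*(-123 + 8*√7) = -9963 + 648*√7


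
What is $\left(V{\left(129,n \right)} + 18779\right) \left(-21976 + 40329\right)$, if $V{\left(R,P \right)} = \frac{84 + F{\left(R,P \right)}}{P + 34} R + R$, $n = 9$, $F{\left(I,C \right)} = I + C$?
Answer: $359241622$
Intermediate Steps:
$F{\left(I,C \right)} = C + I$
$V{\left(R,P \right)} = R + \frac{R \left(84 + P + R\right)}{34 + P}$ ($V{\left(R,P \right)} = \frac{84 + \left(P + R\right)}{P + 34} R + R = \frac{84 + P + R}{34 + P} R + R = \frac{R \left(84 + P + R\right)}{34 + P} + R = R + \frac{R \left(84 + P + R\right)}{34 + P}$)
$\left(V{\left(129,n \right)} + 18779\right) \left(-21976 + 40329\right) = \left(\frac{129 \left(118 + 129 + 2 \cdot 9\right)}{34 + 9} + 18779\right) \left(-21976 + 40329\right) = \left(\frac{129 \left(118 + 129 + 18\right)}{43} + 18779\right) 18353 = \left(129 \cdot \frac{1}{43} \cdot 265 + 18779\right) 18353 = \left(795 + 18779\right) 18353 = 19574 \cdot 18353 = 359241622$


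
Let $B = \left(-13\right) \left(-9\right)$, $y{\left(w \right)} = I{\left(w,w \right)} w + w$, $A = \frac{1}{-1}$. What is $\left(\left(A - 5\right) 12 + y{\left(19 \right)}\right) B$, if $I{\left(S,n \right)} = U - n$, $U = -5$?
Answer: $-59553$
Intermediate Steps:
$A = -1$
$I{\left(S,n \right)} = -5 - n$
$y{\left(w \right)} = w + w \left(-5 - w\right)$ ($y{\left(w \right)} = \left(-5 - w\right) w + w = w \left(-5 - w\right) + w = w + w \left(-5 - w\right)$)
$B = 117$
$\left(\left(A - 5\right) 12 + y{\left(19 \right)}\right) B = \left(\left(-1 - 5\right) 12 - 19 \left(4 + 19\right)\right) 117 = \left(\left(-6\right) 12 - 19 \cdot 23\right) 117 = \left(-72 - 437\right) 117 = \left(-509\right) 117 = -59553$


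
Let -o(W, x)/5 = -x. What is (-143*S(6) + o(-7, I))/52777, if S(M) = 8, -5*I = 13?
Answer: -13/593 ≈ -0.021922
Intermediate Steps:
I = -13/5 (I = -1/5*13 = -13/5 ≈ -2.6000)
o(W, x) = 5*x (o(W, x) = -(-5)*x = 5*x)
(-143*S(6) + o(-7, I))/52777 = (-143*8 + 5*(-13/5))/52777 = (-1144 - 13)*(1/52777) = -1157*1/52777 = -13/593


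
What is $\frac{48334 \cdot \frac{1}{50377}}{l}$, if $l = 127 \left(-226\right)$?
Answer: $- \frac{24167}{722960327} \approx -3.3428 \cdot 10^{-5}$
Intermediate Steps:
$l = -28702$
$\frac{48334 \cdot \frac{1}{50377}}{l} = \frac{48334 \cdot \frac{1}{50377}}{-28702} = 48334 \cdot \frac{1}{50377} \left(- \frac{1}{28702}\right) = \frac{48334}{50377} \left(- \frac{1}{28702}\right) = - \frac{24167}{722960327}$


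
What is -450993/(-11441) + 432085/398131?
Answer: 10852810504/267942163 ≈ 40.504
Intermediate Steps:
-450993/(-11441) + 432085/398131 = -450993*(-1/11441) + 432085*(1/398131) = 26529/673 + 432085/398131 = 10852810504/267942163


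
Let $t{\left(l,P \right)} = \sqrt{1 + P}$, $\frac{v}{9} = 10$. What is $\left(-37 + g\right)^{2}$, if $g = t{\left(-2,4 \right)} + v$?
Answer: $\left(53 + \sqrt{5}\right)^{2} \approx 3051.0$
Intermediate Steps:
$v = 90$ ($v = 9 \cdot 10 = 90$)
$g = 90 + \sqrt{5}$ ($g = \sqrt{1 + 4} + 90 = \sqrt{5} + 90 = 90 + \sqrt{5} \approx 92.236$)
$\left(-37 + g\right)^{2} = \left(-37 + \left(90 + \sqrt{5}\right)\right)^{2} = \left(53 + \sqrt{5}\right)^{2}$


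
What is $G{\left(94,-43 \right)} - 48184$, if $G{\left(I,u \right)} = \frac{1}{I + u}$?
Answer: $- \frac{2457383}{51} \approx -48184.0$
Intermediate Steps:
$G{\left(94,-43 \right)} - 48184 = \frac{1}{94 - 43} - 48184 = \frac{1}{51} - 48184 = - \frac{2457383}{51}$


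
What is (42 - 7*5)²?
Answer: 49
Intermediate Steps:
(42 - 7*5)² = (42 - 35)² = 7² = 49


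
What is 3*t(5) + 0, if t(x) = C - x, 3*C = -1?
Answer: -16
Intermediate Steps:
C = -⅓ (C = (⅓)*(-1) = -⅓ ≈ -0.33333)
t(x) = -⅓ - x
3*t(5) + 0 = 3*(-⅓ - 1*5) + 0 = 3*(-⅓ - 5) + 0 = 3*(-16/3) + 0 = -16 + 0 = -16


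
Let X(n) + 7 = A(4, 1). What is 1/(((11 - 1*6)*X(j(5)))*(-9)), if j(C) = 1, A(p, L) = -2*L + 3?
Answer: 1/270 ≈ 0.0037037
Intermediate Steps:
A(p, L) = 3 - 2*L
X(n) = -6 (X(n) = -7 + (3 - 2*1) = -7 + (3 - 2) = -7 + 1 = -6)
1/(((11 - 1*6)*X(j(5)))*(-9)) = 1/(((11 - 1*6)*(-6))*(-9)) = 1/(((11 - 6)*(-6))*(-9)) = 1/((5*(-6))*(-9)) = 1/(-30*(-9)) = 1/270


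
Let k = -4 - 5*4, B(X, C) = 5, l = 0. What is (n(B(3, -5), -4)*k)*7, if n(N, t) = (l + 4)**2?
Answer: -2688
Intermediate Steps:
n(N, t) = 16 (n(N, t) = (0 + 4)**2 = 4**2 = 16)
k = -24 (k = -4 - 20 = -24)
(n(B(3, -5), -4)*k)*7 = (16*(-24))*7 = -384*7 = -2688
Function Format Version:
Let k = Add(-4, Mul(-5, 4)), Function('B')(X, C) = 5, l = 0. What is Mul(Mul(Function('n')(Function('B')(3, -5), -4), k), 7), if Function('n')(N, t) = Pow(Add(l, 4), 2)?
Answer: -2688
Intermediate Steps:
Function('n')(N, t) = 16 (Function('n')(N, t) = Pow(Add(0, 4), 2) = Pow(4, 2) = 16)
k = -24 (k = Add(-4, -20) = -24)
Mul(Mul(Function('n')(Function('B')(3, -5), -4), k), 7) = Mul(Mul(16, -24), 7) = Mul(-384, 7) = -2688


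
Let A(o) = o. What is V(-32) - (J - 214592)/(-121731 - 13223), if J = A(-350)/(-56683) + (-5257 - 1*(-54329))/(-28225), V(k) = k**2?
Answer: 110374202716146887/107954945875975 ≈ 1022.4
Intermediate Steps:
J = -2771669426/1599877675 (J = -350/(-56683) + (-5257 - 1*(-54329))/(-28225) = -350*(-1/56683) + (-5257 + 54329)*(-1/28225) = 350/56683 + 49072*(-1/28225) = 350/56683 - 49072/28225 = -2771669426/1599877675 ≈ -1.7324)
V(-32) - (J - 214592)/(-121731 - 13223) = (-32)**2 - (-2771669426/1599877675 - 214592)/(-121731 - 13223) = 1024 - (-343323721703026)/(1599877675*(-134954)) = 1024 - (-343323721703026)*(-1)/(1599877675*134954) = 1024 - 1*171661860851513/107954945875975 = 1024 - 171661860851513/107954945875975 = 110374202716146887/107954945875975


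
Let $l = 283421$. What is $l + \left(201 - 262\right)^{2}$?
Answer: $287142$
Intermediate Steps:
$l + \left(201 - 262\right)^{2} = 283421 + \left(201 - 262\right)^{2} = 283421 + \left(-61\right)^{2} = 283421 + 3721 = 287142$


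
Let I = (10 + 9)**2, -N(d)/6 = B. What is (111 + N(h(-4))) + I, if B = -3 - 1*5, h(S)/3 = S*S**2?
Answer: 520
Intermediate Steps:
h(S) = 3*S**3 (h(S) = 3*(S*S**2) = 3*S**3)
B = -8 (B = -3 - 5 = -8)
N(d) = 48 (N(d) = -6*(-8) = 48)
I = 361 (I = 19**2 = 361)
(111 + N(h(-4))) + I = (111 + 48) + 361 = 159 + 361 = 520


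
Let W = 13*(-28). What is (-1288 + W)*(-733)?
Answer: 1210916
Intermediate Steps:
W = -364
(-1288 + W)*(-733) = (-1288 - 364)*(-733) = -1652*(-733) = 1210916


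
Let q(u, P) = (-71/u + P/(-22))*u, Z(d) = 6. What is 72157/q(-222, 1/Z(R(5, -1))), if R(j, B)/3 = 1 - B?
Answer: -1587454/1525 ≈ -1041.0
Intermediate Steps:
R(j, B) = 3 - 3*B (R(j, B) = 3*(1 - B) = 3 - 3*B)
q(u, P) = u*(-71/u - P/22) (q(u, P) = (-71/u + P*(-1/22))*u = (-71/u - P/22)*u = u*(-71/u - P/22))
72157/q(-222, 1/Z(R(5, -1))) = 72157/(-71 - 1/22*(-222)/6) = 72157/(-71 - 1/22*⅙*(-222)) = 72157/(-71 + 37/22) = 72157/(-1525/22) = 72157*(-22/1525) = -1587454/1525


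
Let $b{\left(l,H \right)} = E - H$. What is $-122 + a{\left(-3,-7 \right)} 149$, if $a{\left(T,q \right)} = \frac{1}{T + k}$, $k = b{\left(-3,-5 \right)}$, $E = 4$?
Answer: $- \frac{583}{6} \approx -97.167$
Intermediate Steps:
$b{\left(l,H \right)} = 4 - H$
$k = 9$ ($k = 4 - -5 = 4 + 5 = 9$)
$a{\left(T,q \right)} = \frac{1}{9 + T}$ ($a{\left(T,q \right)} = \frac{1}{T + 9} = \frac{1}{9 + T}$)
$-122 + a{\left(-3,-7 \right)} 149 = -122 + \frac{1}{9 - 3} \cdot 149 = -122 + \frac{1}{6} \cdot 149 = -122 + \frac{149}{6} = - \frac{583}{6}$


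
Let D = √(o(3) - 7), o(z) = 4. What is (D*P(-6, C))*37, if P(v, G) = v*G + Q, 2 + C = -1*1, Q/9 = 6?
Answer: 2664*I*√3 ≈ 4614.2*I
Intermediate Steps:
Q = 54 (Q = 9*6 = 54)
C = -3 (C = -2 - 1*1 = -2 - 1 = -3)
D = I*√3 (D = √(4 - 7) = √(-3) = I*√3 ≈ 1.732*I)
P(v, G) = 54 + G*v (P(v, G) = v*G + 54 = G*v + 54 = 54 + G*v)
(D*P(-6, C))*37 = ((I*√3)*(54 - 3*(-6)))*37 = ((I*√3)*(54 + 18))*37 = ((I*√3)*72)*37 = (72*I*√3)*37 = 2664*I*√3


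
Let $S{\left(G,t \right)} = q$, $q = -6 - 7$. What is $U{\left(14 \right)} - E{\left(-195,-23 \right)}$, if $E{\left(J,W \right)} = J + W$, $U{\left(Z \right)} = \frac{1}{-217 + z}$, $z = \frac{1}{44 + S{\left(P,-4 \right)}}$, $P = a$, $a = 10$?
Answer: $\frac{1466237}{6726} \approx 218.0$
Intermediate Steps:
$P = 10$
$q = -13$ ($q = -6 - 7 = -13$)
$S{\left(G,t \right)} = -13$
$z = \frac{1}{31}$ ($z = \frac{1}{44 - 13} = \frac{1}{31} \approx 0.032258$)
$U{\left(Z \right)} = - \frac{31}{6726}$ ($U{\left(Z \right)} = \frac{1}{-217 + \frac{1}{31}} = \frac{1}{- \frac{6726}{31}} = - \frac{31}{6726}$)
$U{\left(14 \right)} - E{\left(-195,-23 \right)} = - \frac{31}{6726} - \left(-195 - 23\right) = - \frac{31}{6726} - -218 = - \frac{31}{6726} + 218 = \frac{1466237}{6726}$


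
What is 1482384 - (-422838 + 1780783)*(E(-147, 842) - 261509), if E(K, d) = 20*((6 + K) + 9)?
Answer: 358701296189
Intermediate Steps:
E(K, d) = 300 + 20*K (E(K, d) = 20*(15 + K) = 300 + 20*K)
1482384 - (-422838 + 1780783)*(E(-147, 842) - 261509) = 1482384 - (-422838 + 1780783)*((300 + 20*(-147)) - 261509) = 1482384 - 1357945*((300 - 2940) - 261509) = 1482384 - 1357945*(-2640 - 261509) = 1482384 - 1357945*(-264149) = 1482384 - 1*(-358699813805) = 1482384 + 358699813805 = 358701296189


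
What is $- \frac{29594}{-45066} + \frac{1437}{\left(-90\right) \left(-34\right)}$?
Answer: $\frac{8628749}{7661220} \approx 1.1263$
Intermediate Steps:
$- \frac{29594}{-45066} + \frac{1437}{\left(-90\right) \left(-34\right)} = \left(-29594\right) \left(- \frac{1}{45066}\right) + \frac{1437}{3060} = \frac{14797}{22533} + 1437 \cdot \frac{1}{3060} = \frac{14797}{22533} + \frac{479}{1020} = \frac{8628749}{7661220}$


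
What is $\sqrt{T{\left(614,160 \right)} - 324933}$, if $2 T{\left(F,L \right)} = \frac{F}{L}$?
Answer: $\frac{i \sqrt{519889730}}{40} \approx 570.03 i$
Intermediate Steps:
$T{\left(F,L \right)} = \frac{F}{2 L}$ ($T{\left(F,L \right)} = \frac{F \frac{1}{L}}{2} = \frac{F}{2 L}$)
$\sqrt{T{\left(614,160 \right)} - 324933} = \sqrt{\frac{1}{2} \cdot 614 \cdot \frac{1}{160} - 324933} = \sqrt{\frac{307}{160} - 324933} = \sqrt{- \frac{51988973}{160}} = \frac{i \sqrt{519889730}}{40}$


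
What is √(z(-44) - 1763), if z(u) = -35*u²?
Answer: I*√69523 ≈ 263.67*I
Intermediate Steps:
√(z(-44) - 1763) = √(-35*(-44)² - 1763) = √(-35*1936 - 1763) = √(-67760 - 1763) = √(-69523) = I*√69523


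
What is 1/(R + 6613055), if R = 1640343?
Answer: 1/8253398 ≈ 1.2116e-7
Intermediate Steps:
1/(R + 6613055) = 1/(1640343 + 6613055) = 1/8253398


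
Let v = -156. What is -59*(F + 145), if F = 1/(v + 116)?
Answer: -342141/40 ≈ -8553.5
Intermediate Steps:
F = -1/40 (F = 1/(-156 + 116) = 1/(-40) = -1/40 ≈ -0.025000)
-59*(F + 145) = -59*(-1/40 + 145) = -59*5799/40 = -342141/40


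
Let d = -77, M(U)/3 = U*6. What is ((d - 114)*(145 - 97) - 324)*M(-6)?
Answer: 1025136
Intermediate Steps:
M(U) = 18*U (M(U) = 3*(U*6) = 3*(6*U) = 18*U)
((d - 114)*(145 - 97) - 324)*M(-6) = ((-77 - 114)*(145 - 97) - 324)*(18*(-6)) = (-191*48 - 324)*(-108) = (-9168 - 324)*(-108) = -9492*(-108) = 1025136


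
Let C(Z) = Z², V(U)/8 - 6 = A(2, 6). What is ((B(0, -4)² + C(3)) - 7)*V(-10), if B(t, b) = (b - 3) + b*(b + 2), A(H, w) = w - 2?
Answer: 240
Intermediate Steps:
A(H, w) = -2 + w
B(t, b) = -3 + b + b*(2 + b) (B(t, b) = (-3 + b) + b*(2 + b) = -3 + b + b*(2 + b))
V(U) = 80 (V(U) = 48 + 8*(-2 + 6) = 48 + 8*4 = 48 + 32 = 80)
((B(0, -4)² + C(3)) - 7)*V(-10) = (((-3 + (-4)² + 3*(-4))² + 3²) - 7)*80 = (((-3 + 16 - 12)² + 9) - 7)*80 = ((1² + 9) - 7)*80 = ((1 + 9) - 7)*80 = (10 - 7)*80 = 3*80 = 240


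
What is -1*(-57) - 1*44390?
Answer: -44333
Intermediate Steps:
-1*(-57) - 1*44390 = 57 - 44390 = -44333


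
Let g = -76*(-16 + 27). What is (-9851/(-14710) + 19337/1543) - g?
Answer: 19274782443/22697530 ≈ 849.20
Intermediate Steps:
g = -836 (g = -76*11 = -836)
(-9851/(-14710) + 19337/1543) - g = (-9851/(-14710) + 19337/1543) - 1*(-836) = (-9851*(-1/14710) + 19337*(1/1543)) + 836 = (9851/14710 + 19337/1543) + 836 = 299647363/22697530 + 836 = 19274782443/22697530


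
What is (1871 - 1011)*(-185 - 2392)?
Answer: -2216220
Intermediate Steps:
(1871 - 1011)*(-185 - 2392) = 860*(-2577) = -2216220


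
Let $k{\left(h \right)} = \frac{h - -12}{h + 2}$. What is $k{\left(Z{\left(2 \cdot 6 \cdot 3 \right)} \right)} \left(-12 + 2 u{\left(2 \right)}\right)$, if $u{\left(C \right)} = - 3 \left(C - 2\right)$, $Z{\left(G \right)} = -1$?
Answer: $-132$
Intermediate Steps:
$k{\left(h \right)} = \frac{12 + h}{2 + h}$ ($k{\left(h \right)} = \frac{h + 12}{2 + h} = \frac{12 + h}{2 + h}$)
$u{\left(C \right)} = 6 - 3 C$ ($u{\left(C \right)} = - 3 \left(-2 + C\right) = 6 - 3 C$)
$k{\left(Z{\left(2 \cdot 6 \cdot 3 \right)} \right)} \left(-12 + 2 u{\left(2 \right)}\right) = \frac{12 - 1}{2 - 1} \left(-12 + 2 \left(6 - 6\right)\right) = 1^{-1} \cdot 11 \left(-12 + 2 \left(6 - 6\right)\right) = 1 \cdot 11 \left(-12 + 2 \cdot 0\right) = 11 \left(-12 + 0\right) = 11 \left(-12\right) = -132$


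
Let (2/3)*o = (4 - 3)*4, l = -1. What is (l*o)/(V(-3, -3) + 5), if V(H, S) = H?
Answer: -3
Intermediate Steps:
o = 6 (o = 3*((4 - 3)*4)/2 = 3*(1*4)/2 = (3/2)*4 = 6)
(l*o)/(V(-3, -3) + 5) = (-1*6)/(-3 + 5) = -6/2 = -6*½ = -3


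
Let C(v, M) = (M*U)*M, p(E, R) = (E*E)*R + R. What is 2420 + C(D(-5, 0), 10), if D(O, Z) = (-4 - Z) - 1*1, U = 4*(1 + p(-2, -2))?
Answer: -1180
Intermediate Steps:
p(E, R) = R + R*E**2 (p(E, R) = E**2*R + R = R*E**2 + R = R + R*E**2)
U = -36 (U = 4*(1 - 2*(1 + (-2)**2)) = 4*(1 - 2*(1 + 4)) = 4*(1 - 2*5) = 4*(1 - 10) = 4*(-9) = -36)
D(O, Z) = -5 - Z (D(O, Z) = (-4 - Z) - 1 = -5 - Z)
C(v, M) = -36*M**2 (C(v, M) = (M*(-36))*M = (-36*M)*M = -36*M**2)
2420 + C(D(-5, 0), 10) = 2420 - 36*10**2 = 2420 - 36*100 = 2420 - 3600 = -1180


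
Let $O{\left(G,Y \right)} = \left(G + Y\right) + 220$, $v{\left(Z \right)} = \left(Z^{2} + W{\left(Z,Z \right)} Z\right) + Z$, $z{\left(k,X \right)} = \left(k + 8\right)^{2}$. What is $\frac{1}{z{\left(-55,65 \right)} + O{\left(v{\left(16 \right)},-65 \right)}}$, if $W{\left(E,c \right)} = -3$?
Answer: $\frac{1}{2588} \approx 0.0003864$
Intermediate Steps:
$z{\left(k,X \right)} = \left(8 + k\right)^{2}$
$v{\left(Z \right)} = Z^{2} - 2 Z$ ($v{\left(Z \right)} = \left(Z^{2} - 3 Z\right) + Z = Z^{2} - 2 Z$)
$O{\left(G,Y \right)} = 220 + G + Y$
$\frac{1}{z{\left(-55,65 \right)} + O{\left(v{\left(16 \right)},-65 \right)}} = \frac{1}{\left(8 - 55\right)^{2} + \left(220 + 16 \left(-2 + 16\right) - 65\right)} = \frac{1}{\left(-47\right)^{2} + \left(220 + 16 \cdot 14 - 65\right)} = \frac{1}{2209 + \left(220 + 224 - 65\right)} = \frac{1}{2209 + 379} = \frac{1}{2588}$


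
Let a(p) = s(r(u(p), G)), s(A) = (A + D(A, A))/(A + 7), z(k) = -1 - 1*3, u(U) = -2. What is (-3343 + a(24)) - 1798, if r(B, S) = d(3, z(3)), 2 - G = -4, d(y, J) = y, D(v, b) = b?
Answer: -25702/5 ≈ -5140.4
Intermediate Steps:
z(k) = -4 (z(k) = -1 - 3 = -4)
G = 6 (G = 2 - 1*(-4) = 2 + 4 = 6)
r(B, S) = 3
s(A) = 2*A/(7 + A) (s(A) = (A + A)/(A + 7) = (2*A)/(7 + A) = 2*A/(7 + A))
a(p) = ⅗ (a(p) = 2*3/(7 + 3) = 2*3/10 = 2*3*(⅒) = ⅗)
(-3343 + a(24)) - 1798 = (-3343 + ⅗) - 1798 = -16712/5 - 1798 = -25702/5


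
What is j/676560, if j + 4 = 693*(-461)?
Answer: -319477/676560 ≈ -0.47221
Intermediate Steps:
j = -319477 (j = -4 + 693*(-461) = -4 - 319473 = -319477)
j/676560 = -319477/676560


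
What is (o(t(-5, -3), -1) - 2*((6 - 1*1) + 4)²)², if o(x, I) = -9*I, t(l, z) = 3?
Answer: 23409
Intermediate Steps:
(o(t(-5, -3), -1) - 2*((6 - 1*1) + 4)²)² = (-9*(-1) - 2*((6 - 1*1) + 4)²)² = (9 - 2*((6 - 1) + 4)²)² = (9 - 2*(5 + 4)²)² = (9 - 2*9²)² = (9 - 2*81)² = (9 - 162)² = (-153)² = 23409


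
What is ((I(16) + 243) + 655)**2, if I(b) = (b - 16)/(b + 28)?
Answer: 806404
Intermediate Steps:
I(b) = (-16 + b)/(28 + b)
((I(16) + 243) + 655)**2 = (((-16 + 16)/(28 + 16) + 243) + 655)**2 = ((0/44 + 243) + 655)**2 = (((1/44)*0 + 243) + 655)**2 = ((0 + 243) + 655)**2 = (243 + 655)**2 = 898**2 = 806404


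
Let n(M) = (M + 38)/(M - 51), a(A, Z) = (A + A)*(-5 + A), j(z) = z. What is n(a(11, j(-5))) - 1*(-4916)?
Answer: 398366/81 ≈ 4918.1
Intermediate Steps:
a(A, Z) = 2*A*(-5 + A) (a(A, Z) = (2*A)*(-5 + A) = 2*A*(-5 + A))
n(M) = (38 + M)/(-51 + M)
n(a(11, j(-5))) - 1*(-4916) = (38 + 2*11*(-5 + 11))/(-51 + 2*11*(-5 + 11)) - 1*(-4916) = (38 + 2*11*6)/(-51 + 2*11*6) + 4916 = (38 + 132)/(-51 + 132) + 4916 = 170/81 + 4916 = 398366/81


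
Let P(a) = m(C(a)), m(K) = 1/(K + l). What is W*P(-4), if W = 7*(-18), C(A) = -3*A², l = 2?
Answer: 63/23 ≈ 2.7391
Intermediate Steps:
W = -126
m(K) = 1/(2 + K) (m(K) = 1/(K + 2) = 1/(2 + K))
P(a) = 1/(2 - 3*a²)
W*P(-4) = -(-126)/(-2 + 3*(-4)²) = -(-126)/(-2 + 3*16) = -(-126)/(-2 + 48) = -(-126)/46 = -126*(-1/46) = 63/23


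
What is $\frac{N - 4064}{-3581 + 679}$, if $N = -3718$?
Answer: $\frac{3891}{1451} \approx 2.6816$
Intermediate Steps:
$\frac{N - 4064}{-3581 + 679} = \frac{-3718 - 4064}{-3581 + 679} = - \frac{7782}{-2902} = \left(-7782\right) \left(- \frac{1}{2902}\right) = \frac{3891}{1451}$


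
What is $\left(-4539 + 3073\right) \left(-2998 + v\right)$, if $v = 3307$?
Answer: $-452994$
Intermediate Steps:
$\left(-4539 + 3073\right) \left(-2998 + v\right) = \left(-4539 + 3073\right) \left(-2998 + 3307\right) = \left(-1466\right) 309 = -452994$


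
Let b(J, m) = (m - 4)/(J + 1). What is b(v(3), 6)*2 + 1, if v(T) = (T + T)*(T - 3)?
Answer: 5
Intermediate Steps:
v(T) = 2*T*(-3 + T) (v(T) = (2*T)*(-3 + T) = 2*T*(-3 + T))
b(J, m) = (-4 + m)/(1 + J)
b(v(3), 6)*2 + 1 = ((-4 + 6)/(1 + 2*3*(-3 + 3)))*2 + 1 = (2/(1 + 2*3*0))*2 + 1 = (2/(1 + 0))*2 + 1 = (2/1)*2 + 1 = (1*2)*2 + 1 = 2*2 + 1 = 4 + 1 = 5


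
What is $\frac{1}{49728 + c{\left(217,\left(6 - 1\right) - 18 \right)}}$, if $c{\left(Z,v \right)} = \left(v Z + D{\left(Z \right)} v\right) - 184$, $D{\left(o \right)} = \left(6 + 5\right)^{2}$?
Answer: $\frac{1}{45150} \approx 2.2148 \cdot 10^{-5}$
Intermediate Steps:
$D{\left(o \right)} = 121$ ($D{\left(o \right)} = 11^{2} = 121$)
$c{\left(Z,v \right)} = -184 + 121 v + Z v$ ($c{\left(Z,v \right)} = \left(v Z + 121 v\right) - 184 = \left(Z v + 121 v\right) - 184 = \left(121 v + Z v\right) - 184 = -184 + 121 v + Z v$)
$\frac{1}{49728 + c{\left(217,\left(6 - 1\right) - 18 \right)}} = \frac{1}{49728 + \left(-184 + 121 \left(\left(6 - 1\right) - 18\right) + 217 \left(\left(6 - 1\right) - 18\right)\right)} = \frac{1}{49728 + \left(-184 + 121 \left(5 - 18\right) + 217 \left(5 - 18\right)\right)} = \frac{1}{49728 + \left(-184 + 121 \left(-13\right) + 217 \left(-13\right)\right)} = \frac{1}{49728 - 4578} = \frac{1}{45150}$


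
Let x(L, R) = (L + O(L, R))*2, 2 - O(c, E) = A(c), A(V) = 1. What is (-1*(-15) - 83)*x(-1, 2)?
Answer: 0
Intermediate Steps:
O(c, E) = 1 (O(c, E) = 2 - 1*1 = 2 - 1 = 1)
x(L, R) = 2 + 2*L (x(L, R) = (L + 1)*2 = (1 + L)*2 = 2 + 2*L)
(-1*(-15) - 83)*x(-1, 2) = (-1*(-15) - 83)*(2 + 2*(-1)) = (15 - 83)*(2 - 2) = -68*0 = 0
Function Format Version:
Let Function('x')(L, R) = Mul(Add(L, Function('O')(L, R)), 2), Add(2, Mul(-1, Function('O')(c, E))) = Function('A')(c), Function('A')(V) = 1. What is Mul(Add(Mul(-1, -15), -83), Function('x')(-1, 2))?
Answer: 0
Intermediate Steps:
Function('O')(c, E) = 1 (Function('O')(c, E) = Add(2, Mul(-1, 1)) = Add(2, -1) = 1)
Function('x')(L, R) = Add(2, Mul(2, L)) (Function('x')(L, R) = Mul(Add(L, 1), 2) = Mul(Add(1, L), 2) = Add(2, Mul(2, L)))
Mul(Add(Mul(-1, -15), -83), Function('x')(-1, 2)) = Mul(Add(Mul(-1, -15), -83), Add(2, Mul(2, -1))) = Mul(Add(15, -83), Add(2, -2)) = Mul(-68, 0) = 0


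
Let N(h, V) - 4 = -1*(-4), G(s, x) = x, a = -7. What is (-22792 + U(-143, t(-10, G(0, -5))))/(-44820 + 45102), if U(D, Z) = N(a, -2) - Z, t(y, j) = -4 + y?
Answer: -3795/47 ≈ -80.745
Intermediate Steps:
N(h, V) = 8 (N(h, V) = 4 - 1*(-4) = 4 + 4 = 8)
U(D, Z) = 8 - Z
(-22792 + U(-143, t(-10, G(0, -5))))/(-44820 + 45102) = (-22792 + (8 - (-4 - 10)))/(-44820 + 45102) = (-22792 + (8 - 1*(-14)))/282 = (-22792 + (8 + 14))*(1/282) = (-22792 + 22)*(1/282) = -22770*1/282 = -3795/47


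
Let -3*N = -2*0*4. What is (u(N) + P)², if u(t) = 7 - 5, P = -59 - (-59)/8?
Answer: 157609/64 ≈ 2462.6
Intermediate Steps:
P = -413/8 (P = -59 - (-59)/8 = -59 - 1*(-59/8) = -59 + 59/8 = -413/8 ≈ -51.625)
N = 0 (N = -(-2*0)*4/3 = -0*4 = -⅓*0 = 0)
u(t) = 2
(u(N) + P)² = (2 - 413/8)² = (-397/8)² = 157609/64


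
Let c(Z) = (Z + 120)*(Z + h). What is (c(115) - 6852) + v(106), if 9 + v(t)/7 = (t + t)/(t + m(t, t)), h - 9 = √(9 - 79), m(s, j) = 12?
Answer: 1312017/59 + 235*I*√70 ≈ 22238.0 + 1966.2*I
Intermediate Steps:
h = 9 + I*√70 (h = 9 + √(9 - 79) = 9 + √(-70) = 9 + I*√70 ≈ 9.0 + 8.3666*I)
c(Z) = (120 + Z)*(9 + Z + I*√70) (c(Z) = (Z + 120)*(Z + (9 + I*√70)) = (120 + Z)*(9 + Z + I*√70))
v(t) = -63 + 14*t/(12 + t) (v(t) = -63 + 7*((t + t)/(t + 12)) = -63 + 7*((2*t)/(12 + t)) = -63 + 7*(2*t/(12 + t)) = -63 + 14*t/(12 + t))
(c(115) - 6852) + v(106) = ((1080 + 115² + 129*115 + 120*I*√70 + I*115*√70) - 6852) + 7*(-108 - 7*106)/(12 + 106) = ((1080 + 13225 + 14835 + 120*I*√70 + 115*I*√70) - 6852) + 7*(-108 - 742)/118 = ((29140 + 235*I*√70) - 6852) + 7*(1/118)*(-850) = (22288 + 235*I*√70) - 2975/59 = 1312017/59 + 235*I*√70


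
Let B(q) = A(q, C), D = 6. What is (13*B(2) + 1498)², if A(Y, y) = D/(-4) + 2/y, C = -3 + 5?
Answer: 8898289/4 ≈ 2.2246e+6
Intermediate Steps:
C = 2
A(Y, y) = -3/2 + 2/y (A(Y, y) = 6/(-4) + 2/y = 6*(-¼) + 2/y = -3/2 + 2/y)
B(q) = -½ (B(q) = -3/2 + 2/2 = -3/2 + 2*(½) = -3/2 + 1 = -½)
(13*B(2) + 1498)² = (13*(-½) + 1498)² = (-13/2 + 1498)² = (2983/2)² = 8898289/4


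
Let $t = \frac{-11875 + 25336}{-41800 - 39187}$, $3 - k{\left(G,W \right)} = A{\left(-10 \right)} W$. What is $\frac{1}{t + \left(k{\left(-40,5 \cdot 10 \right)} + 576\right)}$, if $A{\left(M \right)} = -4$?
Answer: $\frac{80987}{63075412} \approx 0.001284$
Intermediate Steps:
$k{\left(G,W \right)} = 3 + 4 W$ ($k{\left(G,W \right)} = 3 - - 4 W = 3 + 4 W$)
$t = - \frac{13461}{80987}$ ($t = \frac{13461}{-80987} = 13461 \left(- \frac{1}{80987}\right) = - \frac{13461}{80987} \approx -0.16621$)
$\frac{1}{t + \left(k{\left(-40,5 \cdot 10 \right)} + 576\right)} = \frac{1}{- \frac{13461}{80987} + \left(\left(3 + 4 \cdot 5 \cdot 10\right) + 576\right)} = \frac{1}{- \frac{13461}{80987} + \left(\left(3 + 4 \cdot 50\right) + 576\right)} = \frac{1}{- \frac{13461}{80987} + \left(\left(3 + 200\right) + 576\right)} = \frac{1}{- \frac{13461}{80987} + \left(203 + 576\right)} = \frac{1}{- \frac{13461}{80987} + 779} = \frac{1}{\frac{63075412}{80987}} = \frac{80987}{63075412}$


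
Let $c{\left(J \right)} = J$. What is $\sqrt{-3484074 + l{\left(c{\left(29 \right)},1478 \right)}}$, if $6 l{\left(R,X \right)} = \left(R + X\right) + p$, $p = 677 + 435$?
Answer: $\frac{5 i \sqrt{557382}}{2} \approx 1866.5 i$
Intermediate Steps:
$p = 1112$
$l{\left(R,X \right)} = \frac{556}{3} + \frac{R}{6} + \frac{X}{6}$ ($l{\left(R,X \right)} = \frac{\left(R + X\right) + 1112}{6} = \frac{1112 + R + X}{6} = \frac{556}{3} + \frac{R}{6} + \frac{X}{6}$)
$\sqrt{-3484074 + l{\left(c{\left(29 \right)},1478 \right)}} = \sqrt{-3484074 + \left(\frac{556}{3} + \frac{1}{6} \cdot 29 + \frac{1}{6} \cdot 1478\right)} = \sqrt{-3484074 + \left(\frac{556}{3} + \frac{29}{6} + \frac{739}{3}\right)} = \sqrt{-3484074 + \frac{873}{2}} = \sqrt{- \frac{6967275}{2}} = \frac{5 i \sqrt{557382}}{2}$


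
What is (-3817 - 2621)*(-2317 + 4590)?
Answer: -14633574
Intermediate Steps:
(-3817 - 2621)*(-2317 + 4590) = -6438*2273 = -14633574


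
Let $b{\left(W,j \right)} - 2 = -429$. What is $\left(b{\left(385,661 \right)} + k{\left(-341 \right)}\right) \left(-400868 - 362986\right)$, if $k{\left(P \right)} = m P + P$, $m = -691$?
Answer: $-179401042002$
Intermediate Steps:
$b{\left(W,j \right)} = -427$ ($b{\left(W,j \right)} = 2 - 429 = -427$)
$k{\left(P \right)} = - 690 P$ ($k{\left(P \right)} = - 691 P + P = - 690 P$)
$\left(b{\left(385,661 \right)} + k{\left(-341 \right)}\right) \left(-400868 - 362986\right) = \left(-427 - -235290\right) \left(-400868 - 362986\right) = \left(-427 + 235290\right) \left(-400868 - 362986\right) = 234863 \left(-763854\right) = -179401042002$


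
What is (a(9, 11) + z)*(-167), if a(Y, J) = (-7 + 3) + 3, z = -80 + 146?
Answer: -10855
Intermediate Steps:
z = 66
a(Y, J) = -1 (a(Y, J) = -4 + 3 = -1)
(a(9, 11) + z)*(-167) = (-1 + 66)*(-167) = 65*(-167) = -10855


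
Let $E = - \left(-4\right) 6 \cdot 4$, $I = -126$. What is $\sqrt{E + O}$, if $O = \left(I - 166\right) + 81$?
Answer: $i \sqrt{115} \approx 10.724 i$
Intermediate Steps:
$E = 96$ ($E = - \left(-24\right) 4 = \left(-1\right) \left(-96\right) = 96$)
$O = -211$ ($O = \left(-126 - 166\right) + 81 = -292 + 81 = -211$)
$\sqrt{E + O} = \sqrt{96 - 211} = \sqrt{-115} = i \sqrt{115}$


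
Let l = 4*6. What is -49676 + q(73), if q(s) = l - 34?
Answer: -49686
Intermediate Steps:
l = 24
q(s) = -10 (q(s) = 24 - 34 = -10)
-49676 + q(73) = -49676 - 10 = -49686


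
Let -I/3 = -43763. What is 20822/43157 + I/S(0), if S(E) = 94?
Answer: 5667996641/4056758 ≈ 1397.2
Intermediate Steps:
I = 131289 (I = -3*(-43763) = 131289)
20822/43157 + I/S(0) = 20822/43157 + 131289/94 = 5667996641/4056758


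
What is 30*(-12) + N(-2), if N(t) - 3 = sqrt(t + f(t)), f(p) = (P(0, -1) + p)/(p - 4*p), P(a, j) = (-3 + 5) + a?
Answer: -357 + I*sqrt(2) ≈ -357.0 + 1.4142*I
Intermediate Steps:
P(a, j) = 2 + a
f(p) = -(2 + p)/(3*p) (f(p) = ((2 + 0) + p)/(p - 4*p) = (2 + p)/((-3*p)) = (2 + p)*(-1/(3*p)) = -(2 + p)/(3*p))
N(t) = 3 + sqrt(t + (-2 - t)/(3*t))
30*(-12) + N(-2) = 30*(-12) + (3 + sqrt(-3 - 6/(-2) + 9*(-2))/3) = -360 + (3 + sqrt(-3 - 6*(-1/2) - 18)/3) = -360 + (3 + sqrt(-3 + 3 - 18)/3) = -360 + (3 + sqrt(-18)/3) = -360 + (3 + (3*I*sqrt(2))/3) = -360 + (3 + I*sqrt(2)) = -357 + I*sqrt(2)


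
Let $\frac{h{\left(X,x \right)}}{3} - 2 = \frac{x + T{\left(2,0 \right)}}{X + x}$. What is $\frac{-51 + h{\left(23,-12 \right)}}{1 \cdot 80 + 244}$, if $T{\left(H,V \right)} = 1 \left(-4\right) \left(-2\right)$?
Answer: $- \frac{169}{1188} \approx -0.14226$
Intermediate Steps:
$T{\left(H,V \right)} = 8$ ($T{\left(H,V \right)} = \left(-4\right) \left(-2\right) = 8$)
$h{\left(X,x \right)} = 6 + \frac{3 \left(8 + x\right)}{X + x}$ ($h{\left(X,x \right)} = 6 + 3 \frac{x + 8}{X + x} = 6 + 3 \frac{8 + x}{X + x} = 6 + \frac{3 \left(8 + x\right)}{X + x}$)
$\frac{-51 + h{\left(23,-12 \right)}}{1 \cdot 80 + 244} = \frac{-51 + \frac{3 \left(8 + 2 \cdot 23 + 3 \left(-12\right)\right)}{23 - 12}}{1 \cdot 80 + 244} = \frac{-51 + \frac{3 \left(8 + 46 - 36\right)}{11}}{80 + 244} = \frac{-51 + 3 \cdot \frac{1}{11} \cdot 18}{324} = \left(-51 + \frac{54}{11}\right) \frac{1}{324} = \left(- \frac{507}{11}\right) \frac{1}{324} = - \frac{169}{1188}$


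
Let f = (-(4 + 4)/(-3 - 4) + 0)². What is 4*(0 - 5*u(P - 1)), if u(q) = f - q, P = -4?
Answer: -6180/49 ≈ -126.12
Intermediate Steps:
f = 64/49 (f = (-8/(-7) + 0)² = (-8*(-1)/7 + 0)² = (-1*(-8/7) + 0)² = (8/7 + 0)² = (8/7)² = 64/49 ≈ 1.3061)
u(q) = 64/49 - q
4*(0 - 5*u(P - 1)) = 4*(0 - 5*(64/49 - (-4 - 1))) = 4*(0 - 5*(64/49 - 1*(-5))) = 4*(0 - 5*(64/49 + 5)) = 4*(0 - 5*309/49) = 4*(0 - 1545/49) = 4*(-1545/49) = -6180/49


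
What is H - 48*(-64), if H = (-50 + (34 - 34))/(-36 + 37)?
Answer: 3022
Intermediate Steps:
H = -50 (H = (-50 + 0)/1 = -50*1 = -50)
H - 48*(-64) = -50 - 48*(-64) = -50 + 3072 = 3022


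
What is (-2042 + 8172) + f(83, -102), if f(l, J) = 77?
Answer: 6207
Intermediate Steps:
(-2042 + 8172) + f(83, -102) = (-2042 + 8172) + 77 = 6130 + 77 = 6207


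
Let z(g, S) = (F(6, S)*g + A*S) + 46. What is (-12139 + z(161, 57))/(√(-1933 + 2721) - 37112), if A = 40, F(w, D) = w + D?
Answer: -3061740/344324939 - 165*√197/344324939 ≈ -0.0088987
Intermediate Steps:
F(w, D) = D + w
z(g, S) = 46 + 40*S + g*(6 + S) (z(g, S) = ((S + 6)*g + 40*S) + 46 = ((6 + S)*g + 40*S) + 46 = (g*(6 + S) + 40*S) + 46 = (40*S + g*(6 + S)) + 46 = 46 + 40*S + g*(6 + S))
(-12139 + z(161, 57))/(√(-1933 + 2721) - 37112) = (-12139 + (46 + 40*57 + 161*(6 + 57)))/(√(-1933 + 2721) - 37112) = (-12139 + (46 + 2280 + 161*63))/(√788 - 37112) = (-12139 + (46 + 2280 + 10143))/(2*√197 - 37112) = (-12139 + 12469)/(-37112 + 2*√197) = 330/(-37112 + 2*√197)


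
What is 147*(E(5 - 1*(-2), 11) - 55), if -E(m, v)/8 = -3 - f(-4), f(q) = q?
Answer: -9261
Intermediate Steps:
E(m, v) = -8 (E(m, v) = -8*(-3 - 1*(-4)) = -8*(-3 + 4) = -8*1 = -8)
147*(E(5 - 1*(-2), 11) - 55) = 147*(-8 - 55) = 147*(-63) = -9261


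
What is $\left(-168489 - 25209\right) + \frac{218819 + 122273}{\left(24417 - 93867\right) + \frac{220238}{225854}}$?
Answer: $- \frac{1519148018160922}{7842670031} \approx -1.937 \cdot 10^{5}$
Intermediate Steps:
$\left(-168489 - 25209\right) + \frac{218819 + 122273}{\left(24417 - 93867\right) + \frac{220238}{225854}} = \left(-168489 - 25209\right) + \frac{341092}{\left(24417 - 93867\right) + 220238 \cdot \frac{1}{225854}} = -193698 + \frac{341092}{-69450 + \frac{110119}{112927}} = -193698 + \frac{341092}{- \frac{7842670031}{112927}} = -193698 + 341092 \left(- \frac{112927}{7842670031}\right) = -193698 - \frac{38518496284}{7842670031} = - \frac{1519148018160922}{7842670031}$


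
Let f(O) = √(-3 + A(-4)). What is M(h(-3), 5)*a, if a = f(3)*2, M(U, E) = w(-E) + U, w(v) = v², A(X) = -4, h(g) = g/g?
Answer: 52*I*√7 ≈ 137.58*I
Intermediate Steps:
h(g) = 1
f(O) = I*√7 (f(O) = √(-3 - 4) = √(-7) = I*√7)
M(U, E) = U + E² (M(U, E) = (-E)² + U = E² + U = U + E²)
a = 2*I*√7 (a = (I*√7)*2 = 2*I*√7 ≈ 5.2915*I)
M(h(-3), 5)*a = (1 + 5²)*(2*I*√7) = (1 + 25)*(2*I*√7) = 26*(2*I*√7) = 52*I*√7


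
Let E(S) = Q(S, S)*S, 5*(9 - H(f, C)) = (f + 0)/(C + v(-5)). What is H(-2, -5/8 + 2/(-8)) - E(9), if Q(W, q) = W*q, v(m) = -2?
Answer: -82816/115 ≈ -720.14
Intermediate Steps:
H(f, C) = 9 - f/(5*(-2 + C)) (H(f, C) = 9 - (f + 0)/(5*(C - 2)) = 9 - f/(5*(-2 + C)))
E(S) = S³ (E(S) = (S*S)*S = S²*S = S³)
H(-2, -5/8 + 2/(-8)) - E(9) = (-90 - 1*(-2) + 45*(-5/8 + 2/(-8)))/(5*(-2 + (-5/8 + 2/(-8)))) - 1*9³ = (-90 + 2 + 45*(-5*⅛ + 2*(-⅛)))/(5*(-2 + (-5*⅛ + 2*(-⅛)))) - 1*729 = (-90 + 2 + 45*(-5/8 - ¼))/(5*(-2 + (-5/8 - ¼))) - 729 = (-90 + 2 + 45*(-7/8))/(5*(-2 - 7/8)) - 729 = (-90 + 2 - 315/8)/(5*(-23/8)) - 729 = (⅕)*(-8/23)*(-1019/8) - 729 = 1019/115 - 729 = -82816/115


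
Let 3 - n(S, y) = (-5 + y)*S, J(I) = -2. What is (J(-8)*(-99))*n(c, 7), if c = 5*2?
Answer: -3366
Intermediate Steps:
c = 10
n(S, y) = 3 - S*(-5 + y) (n(S, y) = 3 - (-5 + y)*S = 3 - S*(-5 + y))
(J(-8)*(-99))*n(c, 7) = (-2*(-99))*(3 + 5*10 - 1*10*7) = 198*(3 + 50 - 70) = 198*(-17) = -3366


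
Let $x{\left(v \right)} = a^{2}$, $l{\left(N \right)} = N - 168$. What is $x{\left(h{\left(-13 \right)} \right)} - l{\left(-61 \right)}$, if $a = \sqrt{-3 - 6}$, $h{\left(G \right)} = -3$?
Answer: $220$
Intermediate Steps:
$l{\left(N \right)} = -168 + N$
$a = 3 i$ ($a = \sqrt{-9} = 3 i \approx 3.0 i$)
$x{\left(v \right)} = -9$ ($x{\left(v \right)} = \left(3 i\right)^{2} = -9$)
$x{\left(h{\left(-13 \right)} \right)} - l{\left(-61 \right)} = -9 - \left(-168 - 61\right) = -9 - -229 = -9 + 229 = 220$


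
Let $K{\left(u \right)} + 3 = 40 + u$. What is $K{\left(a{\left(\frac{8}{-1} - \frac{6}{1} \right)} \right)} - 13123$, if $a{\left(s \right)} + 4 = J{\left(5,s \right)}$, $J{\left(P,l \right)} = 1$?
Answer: $-13089$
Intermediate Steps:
$a{\left(s \right)} = -3$ ($a{\left(s \right)} = -4 + 1 = -3$)
$K{\left(u \right)} = 37 + u$ ($K{\left(u \right)} = -3 + \left(40 + u\right) = 37 + u$)
$K{\left(a{\left(\frac{8}{-1} - \frac{6}{1} \right)} \right)} - 13123 = \left(37 - 3\right) - 13123 = 34 - 13123 = -13089$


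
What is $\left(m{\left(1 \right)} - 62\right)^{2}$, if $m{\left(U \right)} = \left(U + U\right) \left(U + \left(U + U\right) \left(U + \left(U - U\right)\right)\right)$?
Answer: $3136$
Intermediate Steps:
$m{\left(U \right)} = 2 U \left(U + 2 U^{2}\right)$ ($m{\left(U \right)} = 2 U \left(U + 2 U \left(U + 0\right)\right) = 2 U \left(U + 2 U U\right) = 2 U \left(U + 2 U^{2}\right)$)
$\left(m{\left(1 \right)} - 62\right)^{2} = \left(1^{2} \left(2 + 4 \cdot 1\right) - 62\right)^{2} = \left(1 \left(2 + 4\right) - 62\right)^{2} = \left(1 \cdot 6 - 62\right)^{2} = \left(6 - 62\right)^{2} = \left(-56\right)^{2} = 3136$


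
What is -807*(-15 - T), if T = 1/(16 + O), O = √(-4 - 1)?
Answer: 1057439/87 - 269*I*√5/87 ≈ 12154.0 - 6.9138*I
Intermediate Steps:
O = I*√5 (O = √(-5) = I*√5 ≈ 2.2361*I)
T = 1/(16 + I*√5) ≈ 0.061303 - 0.0085673*I
-807*(-15 - T) = -807*(-15 - (16/261 - I*√5/261)) = -807*(-15 + (-16/261 + I*√5/261)) = -807*(-3931/261 + I*√5/261) = 1057439/87 - 269*I*√5/87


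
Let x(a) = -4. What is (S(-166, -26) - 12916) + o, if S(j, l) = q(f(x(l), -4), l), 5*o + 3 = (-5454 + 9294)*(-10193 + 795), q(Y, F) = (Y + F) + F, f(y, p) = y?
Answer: -36153183/5 ≈ -7.2306e+6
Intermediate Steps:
q(Y, F) = Y + 2*F (q(Y, F) = (F + Y) + F = Y + 2*F)
o = -36088323/5 (o = -⅗ + ((-5454 + 9294)*(-10193 + 795))/5 = -⅗ + (3840*(-9398))/5 = -⅗ + (⅕)*(-36088320) = -⅗ - 7217664 = -36088323/5 ≈ -7.2177e+6)
S(j, l) = -4 + 2*l
(S(-166, -26) - 12916) + o = ((-4 + 2*(-26)) - 12916) - 36088323/5 = ((-4 - 52) - 12916) - 36088323/5 = (-56 - 12916) - 36088323/5 = -12972 - 36088323/5 = -36153183/5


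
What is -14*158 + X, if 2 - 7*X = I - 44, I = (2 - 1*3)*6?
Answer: -15432/7 ≈ -2204.6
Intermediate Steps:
I = -6 (I = (2 - 3)*6 = -1*6 = -6)
X = 52/7 (X = 2/7 - (-6 - 44)/7 = 2/7 - 1/7*(-50) = 2/7 + 50/7 = 52/7 ≈ 7.4286)
-14*158 + X = -14*158 + 52/7 = -2212 + 52/7 = -15432/7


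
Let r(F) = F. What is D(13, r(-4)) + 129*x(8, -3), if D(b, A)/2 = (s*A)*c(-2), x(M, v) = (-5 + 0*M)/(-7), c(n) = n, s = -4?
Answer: 197/7 ≈ 28.143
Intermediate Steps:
x(M, v) = 5/7 (x(M, v) = (-5 + 0)*(-1/7) = -5*(-1/7) = 5/7)
D(b, A) = 16*A (D(b, A) = 2*(-4*A*(-2)) = 2*(8*A) = 16*A)
D(13, r(-4)) + 129*x(8, -3) = 16*(-4) + 129*(5/7) = -64 + 645/7 = 197/7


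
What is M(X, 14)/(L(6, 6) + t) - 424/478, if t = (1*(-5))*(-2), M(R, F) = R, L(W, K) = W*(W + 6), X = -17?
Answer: -21447/19598 ≈ -1.0943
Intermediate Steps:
L(W, K) = W*(6 + W)
t = 10 (t = -5*(-2) = 10)
M(X, 14)/(L(6, 6) + t) - 424/478 = -17/(6*(6 + 6) + 10) - 424/478 = -17/(6*12 + 10) - 424*1/478 = -17/(72 + 10) - 212/239 = -17/82 - 212/239 = -21447/19598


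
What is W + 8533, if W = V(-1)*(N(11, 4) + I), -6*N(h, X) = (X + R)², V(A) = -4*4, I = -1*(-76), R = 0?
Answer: 22079/3 ≈ 7359.7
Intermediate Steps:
I = 76
V(A) = -16
N(h, X) = -X²/6 (N(h, X) = -(X + 0)²/6 = -X²/6)
W = -3520/3 (W = -16*(-⅙*4² + 76) = -16*(-⅙*16 + 76) = -16*(-8/3 + 76) = -16*220/3 = -3520/3 ≈ -1173.3)
W + 8533 = -3520/3 + 8533 = 22079/3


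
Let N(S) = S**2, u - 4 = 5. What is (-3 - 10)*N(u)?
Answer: -1053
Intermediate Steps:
u = 9 (u = 4 + 5 = 9)
(-3 - 10)*N(u) = (-3 - 10)*9**2 = -13*81 = -1053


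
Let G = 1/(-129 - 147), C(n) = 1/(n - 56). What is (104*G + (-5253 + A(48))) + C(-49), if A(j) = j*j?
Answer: -2374256/805 ≈ -2949.4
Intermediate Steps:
C(n) = 1/(-56 + n)
A(j) = j²
G = -1/276 (G = 1/(-276) = -1/276 ≈ -0.0036232)
(104*G + (-5253 + A(48))) + C(-49) = (104*(-1/276) + (-5253 + 48²)) + 1/(-56 - 49) = (-26/69 + (-5253 + 2304)) + 1/(-105) = (-26/69 - 2949) - 1/105 = -203507/69 - 1/105 = -2374256/805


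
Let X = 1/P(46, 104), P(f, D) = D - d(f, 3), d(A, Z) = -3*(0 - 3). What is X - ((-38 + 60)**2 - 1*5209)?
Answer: 448876/95 ≈ 4725.0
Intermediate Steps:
d(A, Z) = 9 (d(A, Z) = -3*(-3) = 9)
P(f, D) = -9 + D (P(f, D) = D - 1*9 = D - 9 = -9 + D)
X = 1/95 (X = 1/(-9 + 104) = 1/95 ≈ 0.010526)
X - ((-38 + 60)**2 - 1*5209) = 1/95 - ((-38 + 60)**2 - 1*5209) = 1/95 - (22**2 - 5209) = 1/95 - (484 - 5209) = 1/95 - 1*(-4725) = 1/95 + 4725 = 448876/95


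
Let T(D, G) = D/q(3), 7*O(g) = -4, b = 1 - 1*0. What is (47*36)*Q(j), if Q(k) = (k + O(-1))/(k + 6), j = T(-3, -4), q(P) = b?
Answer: -14100/7 ≈ -2014.3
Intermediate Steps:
b = 1 (b = 1 + 0 = 1)
O(g) = -4/7 (O(g) = (⅐)*(-4) = -4/7)
q(P) = 1
T(D, G) = D (T(D, G) = D/1 = D*1 = D)
j = -3
Q(k) = (-4/7 + k)/(6 + k) (Q(k) = (k - 4/7)/(k + 6) = (-4/7 + k)/(6 + k))
(47*36)*Q(j) = (47*36)*((-4/7 - 3)/(6 - 3)) = 1692*(-25/7/3) = 1692*((⅓)*(-25/7)) = 1692*(-25/21) = -14100/7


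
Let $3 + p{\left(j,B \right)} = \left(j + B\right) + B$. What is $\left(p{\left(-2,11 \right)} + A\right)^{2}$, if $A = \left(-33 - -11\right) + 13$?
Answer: $64$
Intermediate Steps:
$p{\left(j,B \right)} = -3 + j + 2 B$ ($p{\left(j,B \right)} = -3 + \left(\left(j + B\right) + B\right) = -3 + \left(\left(B + j\right) + B\right) = -3 + \left(j + 2 B\right) = -3 + j + 2 B$)
$A = -9$ ($A = \left(-33 + 11\right) + 13 = -22 + 13 = -9$)
$\left(p{\left(-2,11 \right)} + A\right)^{2} = \left(\left(-3 - 2 + 2 \cdot 11\right) - 9\right)^{2} = \left(\left(-3 - 2 + 22\right) - 9\right)^{2} = \left(17 - 9\right)^{2} = 8^{2} = 64$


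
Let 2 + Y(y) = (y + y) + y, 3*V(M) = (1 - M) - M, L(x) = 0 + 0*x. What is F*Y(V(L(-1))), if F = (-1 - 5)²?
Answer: -36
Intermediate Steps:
L(x) = 0 (L(x) = 0 + 0 = 0)
V(M) = ⅓ - 2*M/3 (V(M) = ((1 - M) - M)/3 = (1 - 2*M)/3 = ⅓ - 2*M/3)
Y(y) = -2 + 3*y (Y(y) = -2 + ((y + y) + y) = -2 + (2*y + y) = -2 + 3*y)
F = 36 (F = (-6)² = 36)
F*Y(V(L(-1))) = 36*(-2 + 3*(⅓ - ⅔*0)) = 36*(-2 + 3*(⅓ + 0)) = 36*(-2 + 3*(⅓)) = 36*(-2 + 1) = 36*(-1) = -36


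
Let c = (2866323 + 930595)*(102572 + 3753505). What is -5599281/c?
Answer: -1866427/4880402723562 ≈ -3.8243e-7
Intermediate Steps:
c = 14641208170686 (c = 3796918*3856077 = 14641208170686)
-5599281/c = -5599281/14641208170686 = -5599281*1/14641208170686 = -1866427/4880402723562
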